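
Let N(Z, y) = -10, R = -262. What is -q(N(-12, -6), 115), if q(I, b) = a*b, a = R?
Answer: 30130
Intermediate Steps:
a = -262
q(I, b) = -262*b
-q(N(-12, -6), 115) = -(-262)*115 = -1*(-30130) = 30130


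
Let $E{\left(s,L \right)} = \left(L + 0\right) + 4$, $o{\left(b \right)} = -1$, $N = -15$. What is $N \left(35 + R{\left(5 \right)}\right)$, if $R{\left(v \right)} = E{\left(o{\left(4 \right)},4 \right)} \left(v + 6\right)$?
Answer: $-1845$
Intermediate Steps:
$E{\left(s,L \right)} = 4 + L$ ($E{\left(s,L \right)} = L + 4 = 4 + L$)
$R{\left(v \right)} = 48 + 8 v$ ($R{\left(v \right)} = \left(4 + 4\right) \left(v + 6\right) = 8 \left(6 + v\right) = 48 + 8 v$)
$N \left(35 + R{\left(5 \right)}\right) = - 15 \left(35 + \left(48 + 8 \cdot 5\right)\right) = - 15 \left(35 + \left(48 + 40\right)\right) = - 15 \left(35 + 88\right) = \left(-15\right) 123 = -1845$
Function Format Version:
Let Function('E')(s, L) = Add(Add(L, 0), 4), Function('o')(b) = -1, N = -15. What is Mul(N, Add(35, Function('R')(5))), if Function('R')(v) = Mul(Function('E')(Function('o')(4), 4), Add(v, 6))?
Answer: -1845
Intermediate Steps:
Function('E')(s, L) = Add(4, L) (Function('E')(s, L) = Add(L, 4) = Add(4, L))
Function('R')(v) = Add(48, Mul(8, v)) (Function('R')(v) = Mul(Add(4, 4), Add(v, 6)) = Mul(8, Add(6, v)) = Add(48, Mul(8, v)))
Mul(N, Add(35, Function('R')(5))) = Mul(-15, Add(35, Add(48, Mul(8, 5)))) = Mul(-15, Add(35, Add(48, 40))) = Mul(-15, Add(35, 88)) = Mul(-15, 123) = -1845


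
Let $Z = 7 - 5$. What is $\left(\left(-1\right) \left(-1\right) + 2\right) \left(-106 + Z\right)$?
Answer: $-312$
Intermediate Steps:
$Z = 2$ ($Z = 7 - 5 = 2$)
$\left(\left(-1\right) \left(-1\right) + 2\right) \left(-106 + Z\right) = \left(\left(-1\right) \left(-1\right) + 2\right) \left(-106 + 2\right) = \left(1 + 2\right) \left(-104\right) = 3 \left(-104\right) = -312$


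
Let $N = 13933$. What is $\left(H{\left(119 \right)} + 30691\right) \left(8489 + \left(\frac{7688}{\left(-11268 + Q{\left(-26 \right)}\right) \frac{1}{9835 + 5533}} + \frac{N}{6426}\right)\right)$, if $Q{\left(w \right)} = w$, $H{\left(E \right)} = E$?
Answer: $- \frac{367096145341705}{6047937} \approx -6.0698 \cdot 10^{7}$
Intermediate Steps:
$\left(H{\left(119 \right)} + 30691\right) \left(8489 + \left(\frac{7688}{\left(-11268 + Q{\left(-26 \right)}\right) \frac{1}{9835 + 5533}} + \frac{N}{6426}\right)\right) = \left(119 + 30691\right) \left(8489 + \left(\frac{7688}{\left(-11268 - 26\right) \frac{1}{9835 + 5533}} + \frac{13933}{6426}\right)\right) = 30810 \left(8489 + \left(\frac{7688}{\left(-11294\right) \frac{1}{15368}} + 13933 \cdot \frac{1}{6426}\right)\right) = 30810 \left(8489 + \left(\frac{7688}{\left(-11294\right) \frac{1}{15368}} + \frac{13933}{6426}\right)\right) = 30810 \left(8489 + \left(\frac{7688}{- \frac{5647}{7684}} + \frac{13933}{6426}\right)\right) = 30810 \left(8489 + \left(7688 \left(- \frac{7684}{5647}\right) + \frac{13933}{6426}\right)\right) = 30810 \left(8489 + \left(- \frac{59074592}{5647} + \frac{13933}{6426}\right)\right) = 30810 \left(8489 - \frac{379534648541}{36287622}\right) = 30810 \left(- \frac{71489025383}{36287622}\right) = - \frac{367096145341705}{6047937}$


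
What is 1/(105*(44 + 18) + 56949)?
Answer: 1/63459 ≈ 1.5758e-5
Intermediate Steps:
1/(105*(44 + 18) + 56949) = 1/(105*62 + 56949) = 1/(6510 + 56949) = 1/63459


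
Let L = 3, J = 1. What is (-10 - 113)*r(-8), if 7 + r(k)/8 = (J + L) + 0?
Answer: 2952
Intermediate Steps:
r(k) = -24 (r(k) = -56 + 8*((1 + 3) + 0) = -56 + 8*(4 + 0) = -56 + 8*4 = -56 + 32 = -24)
(-10 - 113)*r(-8) = (-10 - 113)*(-24) = -123*(-24) = 2952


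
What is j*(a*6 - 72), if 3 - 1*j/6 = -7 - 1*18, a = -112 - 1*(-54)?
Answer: -70560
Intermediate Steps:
a = -58 (a = -112 + 54 = -58)
j = 168 (j = 18 - 6*(-7 - 1*18) = 18 - 6*(-7 - 18) = 18 - 6*(-25) = 18 + 150 = 168)
j*(a*6 - 72) = 168*(-58*6 - 72) = 168*(-348 - 72) = 168*(-420) = -70560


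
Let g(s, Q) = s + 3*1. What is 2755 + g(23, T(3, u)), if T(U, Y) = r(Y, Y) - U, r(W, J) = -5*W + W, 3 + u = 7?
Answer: 2781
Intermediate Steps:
u = 4 (u = -3 + 7 = 4)
r(W, J) = -4*W
T(U, Y) = -U - 4*Y (T(U, Y) = -4*Y - U = -U - 4*Y)
g(s, Q) = 3 + s (g(s, Q) = s + 3 = 3 + s)
2755 + g(23, T(3, u)) = 2755 + (3 + 23) = 2755 + 26 = 2781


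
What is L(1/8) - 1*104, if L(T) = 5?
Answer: -99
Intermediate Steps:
L(1/8) - 1*104 = 5 - 1*104 = 5 - 104 = -99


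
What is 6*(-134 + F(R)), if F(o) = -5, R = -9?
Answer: -834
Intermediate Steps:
6*(-134 + F(R)) = 6*(-134 - 5) = 6*(-139) = -834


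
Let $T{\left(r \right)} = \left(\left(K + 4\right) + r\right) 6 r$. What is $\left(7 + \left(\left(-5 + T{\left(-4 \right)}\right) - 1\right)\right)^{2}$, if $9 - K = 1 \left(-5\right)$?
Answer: $112225$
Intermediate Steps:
$K = 14$ ($K = 9 - 1 \left(-5\right) = 9 - -5 = 9 + 5 = 14$)
$T{\left(r \right)} = r \left(108 + 6 r\right)$ ($T{\left(r \right)} = \left(\left(14 + 4\right) + r\right) 6 r = \left(18 + r\right) 6 r = \left(108 + 6 r\right) r = r \left(108 + 6 r\right)$)
$\left(7 + \left(\left(-5 + T{\left(-4 \right)}\right) - 1\right)\right)^{2} = \left(7 + \left(\left(-5 + 6 \left(-4\right) \left(18 - 4\right)\right) - 1\right)\right)^{2} = \left(7 + \left(\left(-5 + 6 \left(-4\right) 14\right) - 1\right)\right)^{2} = \left(7 - 342\right)^{2} = \left(-335\right)^{2} = 112225$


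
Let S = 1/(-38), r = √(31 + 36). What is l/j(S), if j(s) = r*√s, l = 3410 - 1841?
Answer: -1569*I*√2546/67 ≈ -1181.6*I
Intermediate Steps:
r = √67 ≈ 8.1853
S = -1/38 ≈ -0.026316
l = 1569
j(s) = √67*√s
l/j(S) = 1569/((√67*√(-1/38))) = 1569/((√67*(I*√38/38))) = 1569/((I*√2546/38)) = 1569*(-I*√2546/67) = -1569*I*√2546/67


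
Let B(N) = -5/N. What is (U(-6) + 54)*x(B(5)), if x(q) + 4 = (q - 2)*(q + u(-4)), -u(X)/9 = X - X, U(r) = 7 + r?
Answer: -55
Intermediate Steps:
u(X) = 0 (u(X) = -9*(X - X) = -9*0 = 0)
x(q) = -4 + q*(-2 + q) (x(q) = -4 + (q - 2)*(q + 0) = -4 + (-2 + q)*q = -4 + q*(-2 + q))
(U(-6) + 54)*x(B(5)) = ((7 - 6) + 54)*(-4 + (-5/5)**2 - (-10)/5) = (1 + 54)*(-4 + (-5*1/5)**2 - (-10)/5) = 55*(-4 + (-1)**2 - 2*(-1)) = 55*(-4 + 1 + 2) = 55*(-1) = -55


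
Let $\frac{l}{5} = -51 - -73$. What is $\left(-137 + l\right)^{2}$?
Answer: $729$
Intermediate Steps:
$l = 110$ ($l = 5 \left(-51 - -73\right) = 5 \left(-51 + 73\right) = 5 \cdot 22 = 110$)
$\left(-137 + l\right)^{2} = \left(-137 + 110\right)^{2} = \left(-27\right)^{2} = 729$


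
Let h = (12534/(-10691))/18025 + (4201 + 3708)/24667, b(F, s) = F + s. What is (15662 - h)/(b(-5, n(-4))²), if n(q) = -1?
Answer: 74447182673728553/171124596663300 ≈ 435.05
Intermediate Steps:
h = 1523796843797/4753461018425 (h = (12534*(-1/10691))*(1/18025) + 7909*(1/24667) = -12534/10691*1/18025 + 7909/24667 = -12534/192705275 + 7909/24667 = 1523796843797/4753461018425 ≈ 0.32057)
(15662 - h)/(b(-5, n(-4))²) = (15662 - 1*1523796843797/4753461018425)/((-5 - 1)²) = (15662 - 1523796843797/4753461018425)/((-6)²) = (74447182673728553/4753461018425)/36 = (74447182673728553/4753461018425)*(1/36) = 74447182673728553/171124596663300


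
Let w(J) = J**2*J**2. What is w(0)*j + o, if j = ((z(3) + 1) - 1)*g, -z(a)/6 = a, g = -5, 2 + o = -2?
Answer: -4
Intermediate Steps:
o = -4 (o = -2 - 2 = -4)
z(a) = -6*a
w(J) = J**4
j = 90 (j = ((-6*3 + 1) - 1)*(-5) = ((-18 + 1) - 1)*(-5) = (-17 - 1)*(-5) = -18*(-5) = 90)
w(0)*j + o = 0**4*90 - 4 = 0*90 - 4 = 0 - 4 = -4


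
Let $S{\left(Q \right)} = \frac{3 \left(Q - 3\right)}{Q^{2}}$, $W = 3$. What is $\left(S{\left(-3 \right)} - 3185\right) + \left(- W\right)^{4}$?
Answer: $-3106$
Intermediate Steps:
$S{\left(Q \right)} = \frac{-9 + 3 Q}{Q^{2}}$ ($S{\left(Q \right)} = \frac{3 \left(-3 + Q\right)}{Q^{2}} = \frac{-9 + 3 Q}{Q^{2}}$)
$\left(S{\left(-3 \right)} - 3185\right) + \left(- W\right)^{4} = \left(\frac{3 \left(-3 - 3\right)}{9} - 3185\right) + \left(\left(-1\right) 3\right)^{4} = \left(3 \cdot \frac{1}{9} \left(-6\right) - 3185\right) + \left(-3\right)^{4} = \left(-2 - 3185\right) + 81 = -3187 + 81 = -3106$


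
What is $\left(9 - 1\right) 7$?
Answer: $56$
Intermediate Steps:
$\left(9 - 1\right) 7 = 8 \cdot 7 = 56$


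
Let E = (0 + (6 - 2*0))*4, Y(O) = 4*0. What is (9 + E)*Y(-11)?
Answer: 0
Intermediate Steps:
Y(O) = 0
E = 24 (E = (0 + (6 + 0))*4 = (0 + 6)*4 = 6*4 = 24)
(9 + E)*Y(-11) = (9 + 24)*0 = 33*0 = 0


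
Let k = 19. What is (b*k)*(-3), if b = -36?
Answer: 2052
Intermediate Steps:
(b*k)*(-3) = -36*19*(-3) = -684*(-3) = 2052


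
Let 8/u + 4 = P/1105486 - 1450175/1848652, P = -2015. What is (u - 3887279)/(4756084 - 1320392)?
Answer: -19011735073798610349/16803125788923073028 ≈ -1.1314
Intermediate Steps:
u = -8174635619488/4890754406659 (u = 8/(-4 + (-2015/1105486 - 1450175/1848652)) = 8/(-4 - 803436596915/1021829452436) = 8/(-4890754406659/1021829452436) = 8*(-1021829452436/4890754406659) = -8174635619488/4890754406659 ≈ -1.6714)
(u - 3887279)/(4756084 - 1320392) = (-8174635619488/4890754406659 - 3887279)/(4756084 - 1320392) = -19011735073798610349/4890754406659/3435692 = -19011735073798610349/4890754406659*1/3435692 = -19011735073798610349/16803125788923073028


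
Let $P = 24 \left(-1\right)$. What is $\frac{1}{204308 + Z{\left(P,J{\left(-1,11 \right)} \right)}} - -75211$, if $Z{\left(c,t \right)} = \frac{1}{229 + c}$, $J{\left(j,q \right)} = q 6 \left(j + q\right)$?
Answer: $\frac{3150072917956}{41883141} \approx 75211.0$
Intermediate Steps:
$J{\left(j,q \right)} = 6 q \left(j + q\right)$
$P = -24$
$\frac{1}{204308 + Z{\left(P,J{\left(-1,11 \right)} \right)}} - -75211 = \frac{1}{204308 + \frac{1}{229 - 24}} - -75211 = \frac{1}{204308 + \frac{1}{205}} + 75211 = \frac{1}{\frac{41883141}{205}} + 75211 = \frac{205}{41883141} + 75211 = \frac{3150072917956}{41883141}$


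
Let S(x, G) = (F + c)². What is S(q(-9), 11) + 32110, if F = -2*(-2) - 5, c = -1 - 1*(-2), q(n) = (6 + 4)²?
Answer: 32110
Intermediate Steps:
q(n) = 100 (q(n) = 10² = 100)
c = 1 (c = -1 + 2 = 1)
F = -1 (F = 4 - 5 = -1)
S(x, G) = 0 (S(x, G) = (-1 + 1)² = 0² = 0)
S(q(-9), 11) + 32110 = 0 + 32110 = 32110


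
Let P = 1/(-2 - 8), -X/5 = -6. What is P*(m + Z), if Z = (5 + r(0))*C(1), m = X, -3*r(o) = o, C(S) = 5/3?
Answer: -23/6 ≈ -3.8333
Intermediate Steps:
C(S) = 5/3 (C(S) = 5*(⅓) = 5/3)
r(o) = -o/3
X = 30 (X = -5*(-6) = 30)
m = 30
P = -⅒ (P = 1/(-10) = -⅒ ≈ -0.10000)
Z = 25/3 (Z = (5 - ⅓*0)*(5/3) = (5 + 0)*(5/3) = 5*(5/3) = 25/3 ≈ 8.3333)
P*(m + Z) = -(30 + 25/3)/10 = -⅒*115/3 = -23/6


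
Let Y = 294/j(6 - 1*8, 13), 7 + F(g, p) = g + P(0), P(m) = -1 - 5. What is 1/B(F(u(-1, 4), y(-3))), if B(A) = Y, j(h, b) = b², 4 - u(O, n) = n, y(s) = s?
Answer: 169/294 ≈ 0.57483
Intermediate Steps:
P(m) = -6
u(O, n) = 4 - n
F(g, p) = -13 + g (F(g, p) = -7 + (g - 6) = -7 + (-6 + g) = -13 + g)
Y = 294/169 (Y = 294/(13²) = 294/169 ≈ 1.7396)
B(A) = 294/169
1/B(F(u(-1, 4), y(-3))) = 1/(294/169) = 169/294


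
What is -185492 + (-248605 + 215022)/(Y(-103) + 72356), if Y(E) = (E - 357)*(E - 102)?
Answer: -30913388335/166656 ≈ -1.8549e+5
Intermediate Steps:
Y(E) = (-357 + E)*(-102 + E)
-185492 + (-248605 + 215022)/(Y(-103) + 72356) = -185492 + (-248605 + 215022)/((36414 + (-103)² - 459*(-103)) + 72356) = -185492 - 33583/((36414 + 10609 + 47277) + 72356) = -185492 - 33583/(94300 + 72356) = -185492 - 33583/166656 = -30913388335/166656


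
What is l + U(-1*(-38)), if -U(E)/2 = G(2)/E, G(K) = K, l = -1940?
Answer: -36862/19 ≈ -1940.1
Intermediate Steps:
U(E) = -4/E
l + U(-1*(-38)) = -1940 - 4/((-1*(-38))) = -1940 - 4/38 = -1940 - 4*1/38 = -1940 - 2/19 = -36862/19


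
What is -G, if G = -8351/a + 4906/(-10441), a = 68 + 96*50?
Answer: 111075199/50826788 ≈ 2.1854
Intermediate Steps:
a = 4868 (a = 68 + 4800 = 4868)
G = -111075199/50826788 (G = -8351/4868 + 4906/(-10441) = -8351*1/4868 + 4906*(-1/10441) = -8351/4868 - 4906/10441 = -111075199/50826788 ≈ -2.1854)
-G = -1*(-111075199/50826788) = 111075199/50826788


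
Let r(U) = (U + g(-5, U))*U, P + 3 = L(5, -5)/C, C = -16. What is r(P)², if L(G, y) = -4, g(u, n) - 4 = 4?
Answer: 53361/256 ≈ 208.44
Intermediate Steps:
g(u, n) = 8 (g(u, n) = 4 + 4 = 8)
P = -11/4 (P = -3 - 4/(-16) = -3 - 4*(-1/16) = -3 + ¼ = -11/4 ≈ -2.7500)
r(U) = U*(8 + U) (r(U) = (U + 8)*U = (8 + U)*U = U*(8 + U))
r(P)² = (-11*(8 - 11/4)/4)² = (-11/4*21/4)² = (-231/16)² = 53361/256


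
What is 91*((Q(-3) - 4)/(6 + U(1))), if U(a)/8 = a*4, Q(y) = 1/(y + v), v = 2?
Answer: -455/38 ≈ -11.974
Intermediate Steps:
Q(y) = 1/(2 + y) (Q(y) = 1/(y + 2) = 1/(2 + y))
U(a) = 32*a (U(a) = 8*(a*4) = 8*(4*a) = 32*a)
91*((Q(-3) - 4)/(6 + U(1))) = 91*((1/(2 - 3) - 4)/(6 + 32*1)) = 91*((1/(-1) - 4)/(6 + 32)) = 91*((-1 - 4)/38) = 91*(-5*1/38) = 91*(-5/38) = -455/38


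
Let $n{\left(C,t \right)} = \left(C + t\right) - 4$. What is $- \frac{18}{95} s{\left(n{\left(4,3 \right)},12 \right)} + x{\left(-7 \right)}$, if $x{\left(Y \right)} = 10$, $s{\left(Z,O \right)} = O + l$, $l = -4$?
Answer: $\frac{806}{95} \approx 8.4842$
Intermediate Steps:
$n{\left(C,t \right)} = -4 + C + t$
$s{\left(Z,O \right)} = -4 + O$ ($s{\left(Z,O \right)} = O - 4 = -4 + O$)
$- \frac{18}{95} s{\left(n{\left(4,3 \right)},12 \right)} + x{\left(-7 \right)} = - \frac{18}{95} \left(-4 + 12\right) + 10 = \left(-18\right) \frac{1}{95} \cdot 8 + 10 = \left(- \frac{18}{95}\right) 8 + 10 = - \frac{144}{95} + 10 = \frac{806}{95}$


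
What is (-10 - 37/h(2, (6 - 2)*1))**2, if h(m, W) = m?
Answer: 3249/4 ≈ 812.25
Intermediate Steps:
(-10 - 37/h(2, (6 - 2)*1))**2 = (-10 - 37/2)**2 = (-57/2)**2 = 3249/4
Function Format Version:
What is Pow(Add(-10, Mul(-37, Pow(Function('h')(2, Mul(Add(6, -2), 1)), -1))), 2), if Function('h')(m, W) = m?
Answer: Rational(3249, 4) ≈ 812.25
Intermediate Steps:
Pow(Add(-10, Mul(-37, Pow(Function('h')(2, Mul(Add(6, -2), 1)), -1))), 2) = Pow(Add(-10, Mul(-37, Pow(2, -1))), 2) = Pow(Add(-10, Mul(-37, Rational(1, 2))), 2) = Pow(Add(-10, Rational(-37, 2)), 2) = Pow(Rational(-57, 2), 2) = Rational(3249, 4)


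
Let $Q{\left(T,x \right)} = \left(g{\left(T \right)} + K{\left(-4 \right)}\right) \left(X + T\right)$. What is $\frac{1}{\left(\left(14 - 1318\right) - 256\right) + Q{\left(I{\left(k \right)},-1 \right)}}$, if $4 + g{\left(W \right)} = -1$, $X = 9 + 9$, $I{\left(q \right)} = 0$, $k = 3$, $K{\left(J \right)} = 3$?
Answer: $- \frac{1}{1596} \approx -0.00062657$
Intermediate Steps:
$X = 18$
$g{\left(W \right)} = -5$ ($g{\left(W \right)} = -4 - 1 = -5$)
$Q{\left(T,x \right)} = -36 - 2 T$ ($Q{\left(T,x \right)} = \left(-5 + 3\right) \left(18 + T\right) = - 2 \left(18 + T\right) = -36 - 2 T$)
$\frac{1}{\left(\left(14 - 1318\right) - 256\right) + Q{\left(I{\left(k \right)},-1 \right)}} = \frac{1}{\left(\left(14 - 1318\right) - 256\right) - 36} = \frac{1}{\left(\left(14 - 1318\right) - 256\right) + \left(-36 + 0\right)} = \frac{1}{\left(-1304 - 256\right) - 36} = \frac{1}{-1560 - 36} = \frac{1}{-1596} = - \frac{1}{1596}$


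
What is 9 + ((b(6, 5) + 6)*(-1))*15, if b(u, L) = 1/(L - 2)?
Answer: -86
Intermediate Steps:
b(u, L) = 1/(-2 + L)
9 + ((b(6, 5) + 6)*(-1))*15 = 9 + ((1/(-2 + 5) + 6)*(-1))*15 = 9 + ((1/3 + 6)*(-1))*15 = 9 + ((⅓ + 6)*(-1))*15 = 9 + ((19/3)*(-1))*15 = 9 - 19/3*15 = 9 - 95 = -86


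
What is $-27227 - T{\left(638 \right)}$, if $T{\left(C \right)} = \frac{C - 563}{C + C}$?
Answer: $- \frac{34741727}{1276} \approx -27227.0$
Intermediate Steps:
$T{\left(C \right)} = \frac{-563 + C}{2 C}$
$-27227 - T{\left(638 \right)} = -27227 - \frac{-563 + 638}{2 \cdot 638} = -27227 - \frac{1}{2} \cdot \frac{1}{638} \cdot 75 = -27227 - \frac{75}{1276} = - \frac{34741727}{1276}$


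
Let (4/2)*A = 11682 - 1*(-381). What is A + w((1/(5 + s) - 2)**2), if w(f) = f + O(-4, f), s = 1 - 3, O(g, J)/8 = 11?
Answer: 110201/18 ≈ 6122.3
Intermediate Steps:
O(g, J) = 88 (O(g, J) = 8*11 = 88)
s = -2
w(f) = 88 + f (w(f) = f + 88 = 88 + f)
A = 12063/2 (A = (11682 - 1*(-381))/2 = (11682 + 381)/2 = (1/2)*12063 = 12063/2 ≈ 6031.5)
A + w((1/(5 + s) - 2)**2) = 12063/2 + (88 + (1/(5 - 2) - 2)**2) = 12063/2 + (88 + (1/3 - 2)**2) = 12063/2 + (88 + (-5/3)**2) = 12063/2 + (88 + 25/9) = 12063/2 + 817/9 = 110201/18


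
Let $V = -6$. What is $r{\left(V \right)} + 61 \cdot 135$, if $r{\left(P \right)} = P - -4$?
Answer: $8233$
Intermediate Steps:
$r{\left(P \right)} = 4 + P$ ($r{\left(P \right)} = P + 4 = 4 + P$)
$r{\left(V \right)} + 61 \cdot 135 = \left(4 - 6\right) + 61 \cdot 135 = -2 + 8235 = 8233$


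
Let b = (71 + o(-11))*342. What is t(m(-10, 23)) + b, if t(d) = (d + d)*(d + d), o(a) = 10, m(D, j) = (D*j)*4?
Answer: 3413302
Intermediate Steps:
m(D, j) = 4*D*j
t(d) = 4*d² (t(d) = (2*d)*(2*d) = 4*d²)
b = 27702 (b = (71 + 10)*342 = 81*342 = 27702)
t(m(-10, 23)) + b = 4*(4*(-10)*23)² + 27702 = 4*(-920)² + 27702 = 4*846400 + 27702 = 3385600 + 27702 = 3413302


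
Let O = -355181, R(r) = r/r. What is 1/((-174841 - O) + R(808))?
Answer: 1/180341 ≈ 5.5451e-6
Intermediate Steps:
R(r) = 1
1/((-174841 - O) + R(808)) = 1/((-174841 - 1*(-355181)) + 1) = 1/((-174841 + 355181) + 1) = 1/(180340 + 1) = 1/180341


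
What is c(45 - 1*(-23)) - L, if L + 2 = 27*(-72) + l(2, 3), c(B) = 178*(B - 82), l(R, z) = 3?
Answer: -549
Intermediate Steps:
c(B) = -14596 + 178*B (c(B) = 178*(-82 + B) = -14596 + 178*B)
L = -1943 (L = -2 + (27*(-72) + 3) = -2 + (-1944 + 3) = -2 - 1941 = -1943)
c(45 - 1*(-23)) - L = (-14596 + 178*(45 - 1*(-23))) - 1*(-1943) = (-14596 + 178*(45 + 23)) + 1943 = (-14596 + 178*68) + 1943 = (-14596 + 12104) + 1943 = -2492 + 1943 = -549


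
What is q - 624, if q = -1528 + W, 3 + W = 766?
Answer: -1389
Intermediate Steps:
W = 763 (W = -3 + 766 = 763)
q = -765 (q = -1528 + 763 = -765)
q - 624 = -765 - 624 = -1389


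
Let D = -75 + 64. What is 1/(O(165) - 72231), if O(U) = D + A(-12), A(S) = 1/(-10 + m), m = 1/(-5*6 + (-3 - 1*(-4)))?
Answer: -291/21022451 ≈ -1.3842e-5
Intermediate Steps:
m = -1/29 (m = 1/(-30 + (-3 + 4)) = 1/(-30 + 1) = 1/(-29) = -1/29 ≈ -0.034483)
A(S) = -29/291 (A(S) = 1/(-10 - 1/29) = 1/(-291/29) = -29/291)
D = -11
O(U) = -3230/291 (O(U) = -11 - 29/291 = -3230/291)
1/(O(165) - 72231) = 1/(-3230/291 - 72231) = 1/(-21022451/291) = -291/21022451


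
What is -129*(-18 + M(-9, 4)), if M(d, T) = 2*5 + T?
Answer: 516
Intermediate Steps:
M(d, T) = 10 + T
-129*(-18 + M(-9, 4)) = -129*(-18 + (10 + 4)) = -129*(-18 + 14) = -129*(-4) = 516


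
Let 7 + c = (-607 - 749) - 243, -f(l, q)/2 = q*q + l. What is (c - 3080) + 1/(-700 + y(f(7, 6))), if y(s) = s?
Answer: -3683197/786 ≈ -4686.0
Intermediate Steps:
f(l, q) = -2*l - 2*q² (f(l, q) = -2*(q*q + l) = -2*(q² + l) = -2*(l + q²) = -2*l - 2*q²)
c = -1606 (c = -7 + ((-607 - 749) - 243) = -7 + (-1356 - 243) = -7 - 1599 = -1606)
(c - 3080) + 1/(-700 + y(f(7, 6))) = (-1606 - 3080) + 1/(-700 + (-2*7 - 2*6²)) = -4686 + 1/(-700 + (-14 - 2*36)) = -4686 + 1/(-700 + (-14 - 72)) = -4686 + 1/(-700 - 86) = -4686 + 1/(-786) = -4686 - 1/786 = -3683197/786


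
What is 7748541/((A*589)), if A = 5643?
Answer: 286983/123101 ≈ 2.3313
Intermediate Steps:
7748541/((A*589)) = 7748541/((5643*589)) = 7748541/3323727 = 7748541*(1/3323727) = 286983/123101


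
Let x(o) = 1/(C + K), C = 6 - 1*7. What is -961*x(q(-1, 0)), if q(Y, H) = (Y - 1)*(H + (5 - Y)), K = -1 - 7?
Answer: 961/9 ≈ 106.78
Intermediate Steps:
K = -8
q(Y, H) = (-1 + Y)*(5 + H - Y)
C = -1 (C = 6 - 7 = -1)
x(o) = -⅑ (x(o) = 1/(-1 - 8) = 1/(-9) = -⅑)
-961*x(q(-1, 0)) = -961*(-1)/9 = -1*(-961/9) = 961/9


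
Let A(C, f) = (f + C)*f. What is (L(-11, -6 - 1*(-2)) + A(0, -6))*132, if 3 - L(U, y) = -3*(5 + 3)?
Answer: 8316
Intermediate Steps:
A(C, f) = f*(C + f) (A(C, f) = (C + f)*f = f*(C + f))
L(U, y) = 27 (L(U, y) = 3 - (-3)*(5 + 3) = 3 - (-3)*8 = 3 - 1*(-24) = 3 + 24 = 27)
(L(-11, -6 - 1*(-2)) + A(0, -6))*132 = (27 - 6*(0 - 6))*132 = (27 - 6*(-6))*132 = (27 + 36)*132 = 63*132 = 8316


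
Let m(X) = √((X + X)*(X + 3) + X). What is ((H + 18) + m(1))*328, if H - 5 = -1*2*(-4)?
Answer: 11152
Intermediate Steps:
H = 13 (H = 5 - 1*2*(-4) = 5 - 2*(-4) = 5 + 8 = 13)
m(X) = √(X + 2*X*(3 + X)) (m(X) = √((2*X)*(3 + X) + X) = √(2*X*(3 + X) + X) = √(X + 2*X*(3 + X)))
((H + 18) + m(1))*328 = ((13 + 18) + √(1*(7 + 2*1)))*328 = (31 + √(1*(7 + 2)))*328 = (31 + √(1*9))*328 = (31 + √9)*328 = (31 + 3)*328 = 34*328 = 11152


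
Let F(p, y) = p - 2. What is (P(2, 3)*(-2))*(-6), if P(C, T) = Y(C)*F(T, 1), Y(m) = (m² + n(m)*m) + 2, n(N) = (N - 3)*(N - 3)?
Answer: 96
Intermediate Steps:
F(p, y) = -2 + p
n(N) = (-3 + N)² (n(N) = (-3 + N)*(-3 + N) = (-3 + N)²)
Y(m) = 2 + m² + m*(-3 + m)² (Y(m) = (m² + (-3 + m)²*m) + 2 = (m² + m*(-3 + m)²) + 2 = 2 + m² + m*(-3 + m)²)
P(C, T) = (-2 + T)*(2 + C² + C*(-3 + C)²) (P(C, T) = (2 + C² + C*(-3 + C)²)*(-2 + T) = (-2 + T)*(2 + C² + C*(-3 + C)²))
(P(2, 3)*(-2))*(-6) = (((-2 + 3)*(2 + 2² + 2*(-3 + 2)²))*(-2))*(-6) = ((1*(2 + 4 + 2*(-1)²))*(-2))*(-6) = ((1*(2 + 4 + 2*1))*(-2))*(-6) = ((1*(2 + 4 + 2))*(-2))*(-6) = ((1*8)*(-2))*(-6) = (8*(-2))*(-6) = -16*(-6) = 96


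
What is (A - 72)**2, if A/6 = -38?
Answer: 90000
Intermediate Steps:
A = -228 (A = 6*(-38) = -228)
(A - 72)**2 = (-228 - 72)**2 = (-300)**2 = 90000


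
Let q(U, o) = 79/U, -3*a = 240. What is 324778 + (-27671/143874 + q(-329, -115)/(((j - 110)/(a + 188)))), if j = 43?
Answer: 1030006302693911/3171414582 ≈ 3.2478e+5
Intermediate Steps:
a = -80 (a = -⅓*240 = -80)
324778 + (-27671/143874 + q(-329, -115)/(((j - 110)/(a + 188)))) = 324778 + (-27671/143874 + (79/(-329))/(((43 - 110)/(-80 + 188)))) = 324778 + (-27671*1/143874 + (79*(-1/329))/((-67/108))) = 324778 + (-27671/143874 - 79/(329*((-67*1/108)))) = 324778 + (-27671/143874 - 79/(329*(-67/108))) = 324778 + (-27671/143874 - 79/329*(-108/67)) = 324778 + (-27671/143874 + 8532/22043) = 324778 + 617581115/3171414582 = 1030006302693911/3171414582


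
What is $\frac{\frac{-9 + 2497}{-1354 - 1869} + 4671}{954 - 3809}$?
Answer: $- \frac{3010429}{1840333} \approx -1.6358$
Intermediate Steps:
$\frac{\frac{-9 + 2497}{-1354 - 1869} + 4671}{954 - 3809} = \frac{\frac{2488}{-3223} + 4671}{-2855} = \left(2488 \left(- \frac{1}{3223}\right) + 4671\right) \left(- \frac{1}{2855}\right) = \left(- \frac{2488}{3223} + 4671\right) \left(- \frac{1}{2855}\right) = \frac{15052145}{3223} \left(- \frac{1}{2855}\right) = - \frac{3010429}{1840333}$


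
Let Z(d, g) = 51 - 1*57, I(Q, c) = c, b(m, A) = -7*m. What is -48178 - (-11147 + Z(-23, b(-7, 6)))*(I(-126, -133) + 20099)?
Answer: 222632620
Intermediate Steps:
Z(d, g) = -6 (Z(d, g) = 51 - 57 = -6)
-48178 - (-11147 + Z(-23, b(-7, 6)))*(I(-126, -133) + 20099) = -48178 - (-11147 - 6)*(-133 + 20099) = -48178 - (-11153)*19966 = -48178 - 1*(-222680798) = -48178 + 222680798 = 222632620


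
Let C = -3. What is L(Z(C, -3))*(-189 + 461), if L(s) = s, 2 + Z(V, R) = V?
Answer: -1360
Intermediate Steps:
Z(V, R) = -2 + V
L(Z(C, -3))*(-189 + 461) = (-2 - 3)*(-189 + 461) = -5*272 = -1360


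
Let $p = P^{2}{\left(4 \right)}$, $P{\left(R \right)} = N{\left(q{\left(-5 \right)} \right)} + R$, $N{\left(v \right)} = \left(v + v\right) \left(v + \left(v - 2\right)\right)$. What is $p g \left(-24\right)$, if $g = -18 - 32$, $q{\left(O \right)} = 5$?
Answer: $8467200$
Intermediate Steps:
$N{\left(v \right)} = 2 v \left(-2 + 2 v\right)$ ($N{\left(v \right)} = 2 v \left(v + \left(-2 + v\right)\right) = 2 v \left(-2 + 2 v\right)$)
$P{\left(R \right)} = 80 + R$ ($P{\left(R \right)} = 4 \cdot 5 \left(-1 + 5\right) + R = 4 \cdot 5 \cdot 4 + R = 80 + R$)
$p = 7056$ ($p = \left(80 + 4\right)^{2} = 84^{2} = 7056$)
$g = -50$
$p g \left(-24\right) = 7056 \left(-50\right) \left(-24\right) = \left(-352800\right) \left(-24\right) = 8467200$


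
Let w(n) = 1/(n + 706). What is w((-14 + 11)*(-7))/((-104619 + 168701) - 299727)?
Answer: -1/171313915 ≈ -5.8372e-9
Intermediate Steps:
w(n) = 1/(706 + n)
w((-14 + 11)*(-7))/((-104619 + 168701) - 299727) = 1/((706 + (-14 + 11)*(-7))*((-104619 + 168701) - 299727)) = 1/((706 - 3*(-7))*(64082 - 299727)) = 1/((706 + 21)*(-235645)) = -1/235645/727 = (1/727)*(-1/235645) = -1/171313915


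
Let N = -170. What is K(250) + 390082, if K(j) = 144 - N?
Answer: 390396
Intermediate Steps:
K(j) = 314 (K(j) = 144 - 1*(-170) = 144 + 170 = 314)
K(250) + 390082 = 314 + 390082 = 390396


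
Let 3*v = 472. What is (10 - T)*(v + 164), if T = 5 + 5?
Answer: 0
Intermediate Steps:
v = 472/3 (v = (1/3)*472 = 472/3 ≈ 157.33)
T = 10
(10 - T)*(v + 164) = (10 - 1*10)*(472/3 + 164) = (10 - 10)*(964/3) = 0*(964/3) = 0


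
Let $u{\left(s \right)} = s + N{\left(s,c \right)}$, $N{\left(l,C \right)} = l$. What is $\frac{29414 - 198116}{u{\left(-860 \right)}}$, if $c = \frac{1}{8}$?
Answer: $\frac{84351}{860} \approx 98.083$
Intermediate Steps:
$c = \frac{1}{8} \approx 0.125$
$u{\left(s \right)} = 2 s$ ($u{\left(s \right)} = s + s = 2 s$)
$\frac{29414 - 198116}{u{\left(-860 \right)}} = \frac{29414 - 198116}{2 \left(-860\right)} = - \frac{168702}{-1720} = \left(-168702\right) \left(- \frac{1}{1720}\right) = \frac{84351}{860}$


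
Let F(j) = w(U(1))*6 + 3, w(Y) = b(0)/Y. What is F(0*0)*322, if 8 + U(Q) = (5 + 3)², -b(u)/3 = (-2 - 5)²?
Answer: -8211/2 ≈ -4105.5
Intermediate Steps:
b(u) = -147 (b(u) = -3*(-2 - 5)² = -3*(-7)² = -3*49 = -147)
U(Q) = 56 (U(Q) = -8 + (5 + 3)² = -8 + 8² = -8 + 64 = 56)
w(Y) = -147/Y
F(j) = -51/4 (F(j) = -147/56*6 + 3 = -147*1/56*6 + 3 = -21/8*6 + 3 = -63/4 + 3 = -51/4)
F(0*0)*322 = -51/4*322 = -8211/2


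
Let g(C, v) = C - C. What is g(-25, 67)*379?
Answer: 0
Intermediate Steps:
g(C, v) = 0
g(-25, 67)*379 = 0*379 = 0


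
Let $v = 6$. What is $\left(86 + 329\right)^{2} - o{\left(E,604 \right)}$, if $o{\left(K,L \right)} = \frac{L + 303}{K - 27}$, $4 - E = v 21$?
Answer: $\frac{25662432}{149} \approx 1.7223 \cdot 10^{5}$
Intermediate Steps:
$E = -122$ ($E = 4 - 6 \cdot 21 = 4 - 126 = -122$)
$o{\left(K,L \right)} = \frac{303 + L}{-27 + K}$
$\left(86 + 329\right)^{2} - o{\left(E,604 \right)} = \left(86 + 329\right)^{2} - \frac{303 + 604}{-27 - 122} = 415^{2} - \frac{1}{-149} \cdot 907 = 172225 - \left(- \frac{1}{149}\right) 907 = 172225 - - \frac{907}{149} = 172225 + \frac{907}{149} = \frac{25662432}{149}$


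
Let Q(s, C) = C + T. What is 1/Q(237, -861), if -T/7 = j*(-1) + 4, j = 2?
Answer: -1/875 ≈ -0.0011429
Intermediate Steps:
T = -14 (T = -7*(2*(-1) + 4) = -7*(-2 + 4) = -7*2 = -14)
Q(s, C) = -14 + C (Q(s, C) = C - 14 = -14 + C)
1/Q(237, -861) = 1/(-14 - 861) = 1/(-875) = -1/875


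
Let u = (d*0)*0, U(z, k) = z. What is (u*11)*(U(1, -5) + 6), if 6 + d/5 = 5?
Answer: 0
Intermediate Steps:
d = -5 (d = -30 + 5*5 = -30 + 25 = -5)
u = 0 (u = -5*0*0 = 0*0 = 0)
(u*11)*(U(1, -5) + 6) = (0*11)*(1 + 6) = 0*7 = 0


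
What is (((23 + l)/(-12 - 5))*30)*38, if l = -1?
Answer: -25080/17 ≈ -1475.3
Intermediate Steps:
(((23 + l)/(-12 - 5))*30)*38 = (((23 - 1)/(-12 - 5))*30)*38 = ((22/(-17))*30)*38 = ((22*(-1/17))*30)*38 = -22/17*30*38 = -660/17*38 = -25080/17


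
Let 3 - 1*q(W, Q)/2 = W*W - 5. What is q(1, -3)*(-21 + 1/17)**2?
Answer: 1774304/289 ≈ 6139.5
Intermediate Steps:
q(W, Q) = 16 - 2*W**2 (q(W, Q) = 6 - 2*(W*W - 5) = 6 - 2*(W**2 - 5) = 6 - 2*(-5 + W**2) = 6 + (10 - 2*W**2) = 16 - 2*W**2)
q(1, -3)*(-21 + 1/17)**2 = (16 - 2*1**2)*(-21 + 1/17)**2 = (16 - 2*1)*(-21 + 1/17)**2 = (16 - 2)*(-356/17)**2 = 14*(126736/289) = 1774304/289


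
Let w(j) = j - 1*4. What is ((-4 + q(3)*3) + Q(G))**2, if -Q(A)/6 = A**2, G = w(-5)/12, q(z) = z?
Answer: 169/64 ≈ 2.6406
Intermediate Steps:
w(j) = -4 + j (w(j) = j - 4 = -4 + j)
G = -3/4 (G = (-4 - 5)/12 = -9*1/12 = -3/4 ≈ -0.75000)
Q(A) = -6*A**2
((-4 + q(3)*3) + Q(G))**2 = ((-4 + 3*3) - 6*(-3/4)**2)**2 = ((-4 + 9) - 6*9/16)**2 = (5 - 27/8)**2 = (13/8)**2 = 169/64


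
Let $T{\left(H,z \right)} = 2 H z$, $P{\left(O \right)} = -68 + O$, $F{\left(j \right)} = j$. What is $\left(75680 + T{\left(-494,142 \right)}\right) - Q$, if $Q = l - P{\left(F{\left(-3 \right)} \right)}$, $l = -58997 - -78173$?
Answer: $-83863$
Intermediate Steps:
$l = 19176$ ($l = -58997 + 78173 = 19176$)
$T{\left(H,z \right)} = 2 H z$
$Q = 19247$ ($Q = 19176 - \left(-68 - 3\right) = 19176 - -71 = 19176 + 71 = 19247$)
$\left(75680 + T{\left(-494,142 \right)}\right) - Q = \left(75680 + 2 \left(-494\right) 142\right) - 19247 = \left(75680 - 140296\right) - 19247 = -64616 - 19247 = -83863$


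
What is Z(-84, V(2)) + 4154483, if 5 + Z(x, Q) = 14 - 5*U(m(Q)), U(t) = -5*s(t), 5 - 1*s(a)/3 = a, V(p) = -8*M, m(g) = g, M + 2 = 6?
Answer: 4157267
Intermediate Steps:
M = 4 (M = -2 + 6 = 4)
V(p) = -32 (V(p) = -8*4 = -32)
s(a) = 15 - 3*a
U(t) = -75 + 15*t (U(t) = -5*(15 - 3*t) = -75 + 15*t)
Z(x, Q) = 384 - 75*Q (Z(x, Q) = -5 + (14 - 5*(-75 + 15*Q)) = -5 + (14 + (375 - 75*Q)) = -5 + (389 - 75*Q) = 384 - 75*Q)
Z(-84, V(2)) + 4154483 = (384 - 75*(-32)) + 4154483 = (384 + 2400) + 4154483 = 2784 + 4154483 = 4157267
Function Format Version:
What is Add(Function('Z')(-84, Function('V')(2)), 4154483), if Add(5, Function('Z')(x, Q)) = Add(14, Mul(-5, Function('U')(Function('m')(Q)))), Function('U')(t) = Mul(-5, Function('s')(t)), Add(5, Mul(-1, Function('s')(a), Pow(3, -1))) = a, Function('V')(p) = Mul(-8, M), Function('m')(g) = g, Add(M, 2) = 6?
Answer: 4157267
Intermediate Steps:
M = 4 (M = Add(-2, 6) = 4)
Function('V')(p) = -32 (Function('V')(p) = Mul(-8, 4) = -32)
Function('s')(a) = Add(15, Mul(-3, a))
Function('U')(t) = Add(-75, Mul(15, t)) (Function('U')(t) = Mul(-5, Add(15, Mul(-3, t))) = Add(-75, Mul(15, t)))
Function('Z')(x, Q) = Add(384, Mul(-75, Q)) (Function('Z')(x, Q) = Add(-5, Add(14, Mul(-5, Add(-75, Mul(15, Q))))) = Add(-5, Add(14, Add(375, Mul(-75, Q)))) = Add(-5, Add(389, Mul(-75, Q))) = Add(384, Mul(-75, Q)))
Add(Function('Z')(-84, Function('V')(2)), 4154483) = Add(Add(384, Mul(-75, -32)), 4154483) = Add(Add(384, 2400), 4154483) = Add(2784, 4154483) = 4157267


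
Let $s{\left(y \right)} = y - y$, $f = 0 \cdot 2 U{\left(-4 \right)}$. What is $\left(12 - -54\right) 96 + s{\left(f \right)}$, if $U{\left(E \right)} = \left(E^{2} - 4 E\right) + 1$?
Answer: $6336$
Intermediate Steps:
$U{\left(E \right)} = 1 + E^{2} - 4 E$
$f = 0$ ($f = 0 \cdot 2 \left(1 + \left(-4\right)^{2} - -16\right) = 0 \left(1 + 16 + 16\right) = 0 \cdot 33 = 0$)
$s{\left(y \right)} = 0$
$\left(12 - -54\right) 96 + s{\left(f \right)} = \left(12 - -54\right) 96 + 0 = \left(12 + 54\right) 96 + 0 = 66 \cdot 96 + 0 = 6336 + 0 = 6336$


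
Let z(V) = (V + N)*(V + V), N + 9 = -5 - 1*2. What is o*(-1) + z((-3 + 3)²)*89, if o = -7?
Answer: 7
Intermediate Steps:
N = -16 (N = -9 + (-5 - 1*2) = -9 + (-5 - 2) = -9 - 7 = -16)
z(V) = 2*V*(-16 + V) (z(V) = (V - 16)*(V + V) = (-16 + V)*(2*V) = 2*V*(-16 + V))
o*(-1) + z((-3 + 3)²)*89 = -7*(-1) + (2*(-3 + 3)²*(-16 + (-3 + 3)²))*89 = 7 + (2*0²*(-16 + 0²))*89 = 7 + (2*0*(-16 + 0))*89 = 7 + (2*0*(-16))*89 = 7 + 0*89 = 7 + 0 = 7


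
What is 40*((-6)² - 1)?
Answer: 1400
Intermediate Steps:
40*((-6)² - 1) = 40*(36 - 1) = 40*35 = 1400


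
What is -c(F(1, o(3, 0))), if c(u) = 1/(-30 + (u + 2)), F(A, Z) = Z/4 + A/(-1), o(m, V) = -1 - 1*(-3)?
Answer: 2/57 ≈ 0.035088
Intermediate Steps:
o(m, V) = 2 (o(m, V) = -1 + 3 = 2)
F(A, Z) = -A + Z/4 (F(A, Z) = Z*(1/4) + A*(-1) = Z/4 - A = -A + Z/4)
c(u) = 1/(-28 + u) (c(u) = 1/(-30 + (2 + u)) = 1/(-28 + u))
-c(F(1, o(3, 0))) = -1/(-28 + (-1*1 + (1/4)*2)) = -1/(-28 + (-1 + 1/2)) = -1/(-28 - 1/2) = -1/(-57/2) = -1*(-2/57) = 2/57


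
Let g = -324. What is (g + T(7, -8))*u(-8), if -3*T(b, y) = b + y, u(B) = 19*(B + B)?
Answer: 295184/3 ≈ 98395.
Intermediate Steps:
u(B) = 38*B (u(B) = 19*(2*B) = 38*B)
T(b, y) = -b/3 - y/3 (T(b, y) = -(b + y)/3 = -b/3 - y/3)
(g + T(7, -8))*u(-8) = (-324 + (-⅓*7 - ⅓*(-8)))*(38*(-8)) = (-324 + (-7/3 + 8/3))*(-304) = (-324 + ⅓)*(-304) = -971/3*(-304) = 295184/3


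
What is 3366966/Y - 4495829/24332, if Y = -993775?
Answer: -4549767481187/24180533300 ≈ -188.16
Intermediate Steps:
3366966/Y - 4495829/24332 = 3366966/(-993775) - 4495829/24332 = 3366966*(-1/993775) - 4495829*1/24332 = -3366966/993775 - 4495829/24332 = -4549767481187/24180533300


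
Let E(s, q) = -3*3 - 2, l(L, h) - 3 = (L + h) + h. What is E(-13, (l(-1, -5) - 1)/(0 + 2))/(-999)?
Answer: 11/999 ≈ 0.011011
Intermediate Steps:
l(L, h) = 3 + L + 2*h (l(L, h) = 3 + ((L + h) + h) = 3 + (L + 2*h) = 3 + L + 2*h)
E(s, q) = -11 (E(s, q) = -9 - 2 = -11)
E(-13, (l(-1, -5) - 1)/(0 + 2))/(-999) = -11/(-999) = -11*(-1/999) = 11/999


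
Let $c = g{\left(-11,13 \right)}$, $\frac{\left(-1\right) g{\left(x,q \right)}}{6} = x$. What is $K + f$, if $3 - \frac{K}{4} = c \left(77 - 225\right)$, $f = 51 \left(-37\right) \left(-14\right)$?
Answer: $65502$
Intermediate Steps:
$g{\left(x,q \right)} = - 6 x$
$c = 66$ ($c = \left(-6\right) \left(-11\right) = 66$)
$f = 26418$ ($f = \left(-1887\right) \left(-14\right) = 26418$)
$K = 39084$ ($K = 12 - 4 \cdot 66 \left(77 - 225\right) = 12 - 4 \cdot 66 \left(-148\right) = 12 - -39072 = 12 + 39072 = 39084$)
$K + f = 39084 + 26418 = 65502$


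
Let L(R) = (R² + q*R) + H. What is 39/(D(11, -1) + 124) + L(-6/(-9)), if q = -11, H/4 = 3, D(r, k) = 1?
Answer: 6101/1125 ≈ 5.4231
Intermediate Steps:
H = 12 (H = 4*3 = 12)
L(R) = 12 + R² - 11*R (L(R) = (R² - 11*R) + 12 = 12 + R² - 11*R)
39/(D(11, -1) + 124) + L(-6/(-9)) = 39/(1 + 124) + (12 + (-6/(-9))² - (-66)/(-9)) = 39/125 + (12 + (-6*(-⅑))² - (-66)*(-1)/9) = (1/125)*39 + (12 + (⅔)² - 11*⅔) = 39/125 + (12 + 4/9 - 22/3) = 39/125 + 46/9 = 6101/1125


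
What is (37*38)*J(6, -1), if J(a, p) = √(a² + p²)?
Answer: 1406*√37 ≈ 8552.4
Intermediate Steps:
(37*38)*J(6, -1) = (37*38)*√(6² + (-1)²) = 1406*√(36 + 1) = 1406*√37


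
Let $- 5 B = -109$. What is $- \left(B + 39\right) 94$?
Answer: $- \frac{28576}{5} \approx -5715.2$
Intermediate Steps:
$B = \frac{109}{5}$ ($B = \left(- \frac{1}{5}\right) \left(-109\right) = \frac{109}{5} \approx 21.8$)
$- \left(B + 39\right) 94 = - \left(\frac{109}{5} + 39\right) 94 = - \frac{304 \cdot 94}{5} = \left(-1\right) \frac{28576}{5} = - \frac{28576}{5}$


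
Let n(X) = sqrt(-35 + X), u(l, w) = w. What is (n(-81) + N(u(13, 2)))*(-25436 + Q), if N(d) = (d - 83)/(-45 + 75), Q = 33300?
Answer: -106164/5 + 15728*I*sqrt(29) ≈ -21233.0 + 84698.0*I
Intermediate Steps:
N(d) = -83/30 + d/30 (N(d) = (-83 + d)/30 = (-83 + d)*(1/30) = -83/30 + d/30)
(n(-81) + N(u(13, 2)))*(-25436 + Q) = (sqrt(-35 - 81) + (-83/30 + (1/30)*2))*(-25436 + 33300) = (sqrt(-116) + (-83/30 + 1/15))*7864 = (2*I*sqrt(29) - 27/10)*7864 = (-27/10 + 2*I*sqrt(29))*7864 = -106164/5 + 15728*I*sqrt(29)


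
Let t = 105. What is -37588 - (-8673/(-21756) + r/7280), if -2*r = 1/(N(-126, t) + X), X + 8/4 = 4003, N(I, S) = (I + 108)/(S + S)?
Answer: -81017002420187/2155372544 ≈ -37588.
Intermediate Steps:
N(I, S) = (108 + I)/(2*S) (N(I, S) = (108 + I)/((2*S)) = (108 + I)*(1/(2*S)) = (108 + I)/(2*S))
X = 4001 (X = -2 + 4003 = 4001)
r = -35/280064 (r = -1/(2*((1/2)*(108 - 126)/105 + 4001)) = -1/(2*((1/2)*(1/105)*(-18) + 4001)) = -1/(2*(-3/35 + 4001)) = -1/(2*140032/35) = -1/2*35/140032 = -35/280064 ≈ -0.00012497)
-37588 - (-8673/(-21756) + r/7280) = -37588 - (-8673/(-21756) - 35/280064/7280) = -37588 - (-8673*(-1/21756) - 35/280064*1/7280) = -37588 - (59/148 - 1/58253312) = -37588 - 1*859236315/2155372544 = -37588 - 859236315/2155372544 = -81017002420187/2155372544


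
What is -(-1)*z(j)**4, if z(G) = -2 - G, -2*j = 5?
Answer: 1/16 ≈ 0.062500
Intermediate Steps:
j = -5/2 (j = -1/2*5 = -5/2 ≈ -2.5000)
-(-1)*z(j)**4 = -(-1)*(-2 - 1*(-5/2))**4 = -(-1)*(-2 + 5/2)**4 = -(-1)*(1/2)**4 = -(-1)/16 = -1*(-1/16) = 1/16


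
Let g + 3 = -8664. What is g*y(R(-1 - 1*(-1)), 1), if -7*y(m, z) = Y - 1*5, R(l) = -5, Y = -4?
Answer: -78003/7 ≈ -11143.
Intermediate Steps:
y(m, z) = 9/7 (y(m, z) = -(-4 - 1*5)/7 = -(-4 - 5)/7 = -1/7*(-9) = 9/7)
g = -8667 (g = -3 - 8664 = -8667)
g*y(R(-1 - 1*(-1)), 1) = -8667*9/7 = -78003/7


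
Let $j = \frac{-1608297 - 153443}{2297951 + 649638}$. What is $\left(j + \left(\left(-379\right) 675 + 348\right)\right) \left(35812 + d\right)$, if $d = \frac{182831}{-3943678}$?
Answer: $- \frac{106352869528571465877565}{11624341892342} \approx -9.1492 \cdot 10^{9}$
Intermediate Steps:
$j = - \frac{1761740}{2947589} \approx -0.59769$
$d = - \frac{182831}{3943678}$ ($d = 182831 \left(- \frac{1}{3943678}\right) = - \frac{182831}{3943678} \approx -0.046361$)
$\left(j + \left(\left(-379\right) 675 + 348\right)\right) \left(35812 + d\right) = \left(- \frac{1761740}{2947589} + \left(\left(-379\right) 675 + 348\right)\right) \left(35812 - \frac{182831}{3943678}\right) = \left(- \frac{1761740}{2947589} + \left(-255825 + 348\right)\right) \frac{141230813705}{3943678} = \left(- \frac{1761740}{2947589} - 255477\right) \frac{141230813705}{3943678} = \left(- \frac{753042956693}{2947589}\right) \frac{141230813705}{3943678} = - \frac{106352869528571465877565}{11624341892342}$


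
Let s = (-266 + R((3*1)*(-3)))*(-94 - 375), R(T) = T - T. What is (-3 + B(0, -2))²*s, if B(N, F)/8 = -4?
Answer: 152823650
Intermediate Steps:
B(N, F) = -32 (B(N, F) = 8*(-4) = -32)
R(T) = 0
s = 124754 (s = (-266 + 0)*(-94 - 375) = -266*(-469) = 124754)
(-3 + B(0, -2))²*s = (-3 - 32)²*124754 = (-35)²*124754 = 1225*124754 = 152823650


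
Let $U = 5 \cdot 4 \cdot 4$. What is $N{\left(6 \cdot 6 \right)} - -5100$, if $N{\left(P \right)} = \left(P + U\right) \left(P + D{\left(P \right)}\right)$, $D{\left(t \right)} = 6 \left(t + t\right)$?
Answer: $59388$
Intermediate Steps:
$U = 80$ ($U = 20 \cdot 4 = 80$)
$D{\left(t \right)} = 12 t$ ($D{\left(t \right)} = 6 \cdot 2 t = 12 t$)
$N{\left(P \right)} = 13 P \left(80 + P\right)$ ($N{\left(P \right)} = \left(P + 80\right) \left(P + 12 P\right) = \left(80 + P\right) 13 P = 13 P \left(80 + P\right)$)
$N{\left(6 \cdot 6 \right)} - -5100 = 13 \cdot 6 \cdot 6 \left(80 + 6 \cdot 6\right) - -5100 = 13 \cdot 36 \left(80 + 36\right) + 5100 = 13 \cdot 36 \cdot 116 + 5100 = 54288 + 5100 = 59388$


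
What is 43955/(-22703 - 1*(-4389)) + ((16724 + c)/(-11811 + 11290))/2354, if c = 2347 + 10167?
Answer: -2474698691/1020950558 ≈ -2.4239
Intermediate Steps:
c = 12514
43955/(-22703 - 1*(-4389)) + ((16724 + c)/(-11811 + 11290))/2354 = 43955/(-22703 - 1*(-4389)) + ((16724 + 12514)/(-11811 + 11290))/2354 = 43955/(-22703 + 4389) + (29238/(-521))*(1/2354) = 43955/(-18314) + (29238*(-1/521))*(1/2354) = 43955*(-1/18314) - 29238/521*1/2354 = -43955/18314 - 1329/55747 = -2474698691/1020950558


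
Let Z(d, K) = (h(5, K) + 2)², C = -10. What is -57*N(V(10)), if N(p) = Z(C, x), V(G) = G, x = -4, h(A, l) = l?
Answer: -228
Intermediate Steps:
Z(d, K) = (2 + K)² (Z(d, K) = (K + 2)² = (2 + K)²)
N(p) = 4 (N(p) = (2 - 4)² = (-2)² = 4)
-57*N(V(10)) = -57*4 = -228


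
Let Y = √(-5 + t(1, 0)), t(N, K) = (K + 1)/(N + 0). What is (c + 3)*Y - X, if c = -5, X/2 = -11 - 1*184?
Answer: 390 - 4*I ≈ 390.0 - 4.0*I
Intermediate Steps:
X = -390 (X = 2*(-11 - 1*184) = 2*(-11 - 184) = 2*(-195) = -390)
t(N, K) = (1 + K)/N
Y = 2*I (Y = √(-5 + (1 + 0)/1) = √(-5 + 1*1) = √(-5 + 1) = √(-4) = 2*I ≈ 2.0*I)
(c + 3)*Y - X = (-5 + 3)*(2*I) - 1*(-390) = -4*I + 390 = 390 - 4*I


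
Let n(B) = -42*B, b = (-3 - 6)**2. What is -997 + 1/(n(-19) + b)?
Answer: -876362/879 ≈ -997.00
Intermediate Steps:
b = 81 (b = (-9)**2 = 81)
-997 + 1/(n(-19) + b) = -997 + 1/(-42*(-19) + 81) = -997 + 1/(798 + 81) = -997 + 1/879 = -876362/879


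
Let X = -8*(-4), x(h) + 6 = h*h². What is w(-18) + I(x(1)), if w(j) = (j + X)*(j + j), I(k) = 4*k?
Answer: -524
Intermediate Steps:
x(h) = -6 + h³ (x(h) = -6 + h*h² = -6 + h³)
X = 32
w(j) = 2*j*(32 + j) (w(j) = (j + 32)*(j + j) = (32 + j)*(2*j) = 2*j*(32 + j))
w(-18) + I(x(1)) = 2*(-18)*(32 - 18) + 4*(-6 + 1³) = 2*(-18)*14 + 4*(-6 + 1) = -504 + 4*(-5) = -504 - 20 = -524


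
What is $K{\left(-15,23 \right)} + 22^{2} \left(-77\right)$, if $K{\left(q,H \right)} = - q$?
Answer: $-37253$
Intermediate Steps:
$K{\left(-15,23 \right)} + 22^{2} \left(-77\right) = \left(-1\right) \left(-15\right) + 22^{2} \left(-77\right) = 15 + 484 \left(-77\right) = 15 - 37268 = -37253$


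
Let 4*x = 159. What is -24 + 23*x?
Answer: 3561/4 ≈ 890.25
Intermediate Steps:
x = 159/4 (x = (¼)*159 = 159/4 ≈ 39.750)
-24 + 23*x = -24 + 23*(159/4) = -24 + 3657/4 = 3561/4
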